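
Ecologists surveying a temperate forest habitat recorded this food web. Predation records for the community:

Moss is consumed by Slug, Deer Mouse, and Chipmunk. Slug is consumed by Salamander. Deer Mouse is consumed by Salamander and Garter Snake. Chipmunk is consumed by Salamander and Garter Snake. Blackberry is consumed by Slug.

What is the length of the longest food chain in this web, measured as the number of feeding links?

One longest chain: Moss → Deer Mouse → Garter Snake.
It has 3 species and 2 links.

2 links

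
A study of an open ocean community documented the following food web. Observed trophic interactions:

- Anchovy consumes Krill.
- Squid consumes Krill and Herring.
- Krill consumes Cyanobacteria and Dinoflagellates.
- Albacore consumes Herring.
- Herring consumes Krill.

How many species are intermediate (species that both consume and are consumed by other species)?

2

Intermediate species (has both prey and predators): Krill, Herring.
Count: 2.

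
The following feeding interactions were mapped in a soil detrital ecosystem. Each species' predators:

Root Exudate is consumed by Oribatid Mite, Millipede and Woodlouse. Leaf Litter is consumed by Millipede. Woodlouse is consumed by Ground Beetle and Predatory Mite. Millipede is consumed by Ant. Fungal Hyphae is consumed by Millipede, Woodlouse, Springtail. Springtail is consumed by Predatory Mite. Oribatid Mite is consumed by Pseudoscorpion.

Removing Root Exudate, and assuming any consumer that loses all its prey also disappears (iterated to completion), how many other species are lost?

Remove Root Exudate.
Round 1: Oribatid Mite (all prey gone) → extinct.
Round 2: Pseudoscorpion (all prey gone) → extinct.
No further losses. Total secondary extinctions: 2.

2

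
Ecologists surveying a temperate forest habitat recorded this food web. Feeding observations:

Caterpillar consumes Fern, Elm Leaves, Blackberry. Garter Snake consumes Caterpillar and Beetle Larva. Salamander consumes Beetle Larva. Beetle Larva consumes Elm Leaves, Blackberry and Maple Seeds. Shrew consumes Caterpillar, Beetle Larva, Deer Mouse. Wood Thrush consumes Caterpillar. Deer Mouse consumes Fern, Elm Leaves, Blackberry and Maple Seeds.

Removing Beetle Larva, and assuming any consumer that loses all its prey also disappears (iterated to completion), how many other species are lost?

1

Remove Beetle Larva.
Round 1: Salamander (all prey gone) → extinct.
No further losses. Total secondary extinctions: 1.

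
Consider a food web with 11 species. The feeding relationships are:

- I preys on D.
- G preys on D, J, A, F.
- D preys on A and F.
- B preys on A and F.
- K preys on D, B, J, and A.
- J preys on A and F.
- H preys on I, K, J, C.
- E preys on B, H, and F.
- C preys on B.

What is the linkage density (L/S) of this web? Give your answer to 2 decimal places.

There are L = 23 links among S = 11 species.
L/S = 23/11 = 2.0909 ≈ 2.09.

L/S = 2.09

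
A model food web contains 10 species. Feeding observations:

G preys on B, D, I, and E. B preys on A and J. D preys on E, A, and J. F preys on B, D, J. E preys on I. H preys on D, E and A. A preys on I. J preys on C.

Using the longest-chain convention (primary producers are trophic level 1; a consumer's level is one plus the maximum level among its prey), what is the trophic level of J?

C is a producer → level 1.
J eats C → level 2.

Trophic level 2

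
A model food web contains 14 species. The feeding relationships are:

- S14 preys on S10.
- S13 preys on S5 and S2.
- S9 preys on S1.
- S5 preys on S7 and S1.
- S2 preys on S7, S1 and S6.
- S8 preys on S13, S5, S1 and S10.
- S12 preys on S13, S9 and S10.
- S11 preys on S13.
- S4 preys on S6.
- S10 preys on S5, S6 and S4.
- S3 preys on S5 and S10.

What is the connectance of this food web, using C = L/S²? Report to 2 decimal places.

C = 0.12

The web has S = 14 species and L = 23 feeding links.
C = L / S² = 23 / 196 = 0.1173 ≈ 0.12.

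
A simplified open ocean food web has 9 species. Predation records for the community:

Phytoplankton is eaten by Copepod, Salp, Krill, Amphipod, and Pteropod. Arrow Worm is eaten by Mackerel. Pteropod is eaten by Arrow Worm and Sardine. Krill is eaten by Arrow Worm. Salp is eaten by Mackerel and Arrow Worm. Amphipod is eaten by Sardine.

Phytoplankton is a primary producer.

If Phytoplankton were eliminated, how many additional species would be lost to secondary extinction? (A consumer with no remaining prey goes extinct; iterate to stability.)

Remove Phytoplankton.
Round 1: Krill (all prey gone), Copepod (all prey gone), Salp (all prey gone), Pteropod (all prey gone), Amphipod (all prey gone) → extinct.
Round 2: Arrow Worm (all prey gone), Sardine (all prey gone) → extinct.
Round 3: Mackerel (all prey gone) → extinct.
No further losses. Total secondary extinctions: 8.

8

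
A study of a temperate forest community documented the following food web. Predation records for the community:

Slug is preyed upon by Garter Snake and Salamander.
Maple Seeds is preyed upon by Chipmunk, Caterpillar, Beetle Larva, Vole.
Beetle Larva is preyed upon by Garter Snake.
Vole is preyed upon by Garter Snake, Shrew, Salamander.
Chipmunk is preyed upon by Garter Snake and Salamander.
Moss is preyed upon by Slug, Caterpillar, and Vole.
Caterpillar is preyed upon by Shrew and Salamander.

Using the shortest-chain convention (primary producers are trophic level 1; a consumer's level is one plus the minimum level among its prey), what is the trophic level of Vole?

Trophic level 2

Moss is a producer → level 1.
Vole eats Moss → level 2.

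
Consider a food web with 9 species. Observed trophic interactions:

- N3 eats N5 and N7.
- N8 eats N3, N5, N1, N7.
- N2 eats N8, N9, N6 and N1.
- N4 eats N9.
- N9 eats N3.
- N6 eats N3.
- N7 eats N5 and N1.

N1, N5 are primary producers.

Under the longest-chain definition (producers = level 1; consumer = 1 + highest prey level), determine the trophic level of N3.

Trophic level 3

N1 is a producer → level 1.
N7 eats N1 (level 1); other prey at levels: N5 1 → level 2.
N3 eats N7 (level 2); other prey at levels: N5 1 → level 3.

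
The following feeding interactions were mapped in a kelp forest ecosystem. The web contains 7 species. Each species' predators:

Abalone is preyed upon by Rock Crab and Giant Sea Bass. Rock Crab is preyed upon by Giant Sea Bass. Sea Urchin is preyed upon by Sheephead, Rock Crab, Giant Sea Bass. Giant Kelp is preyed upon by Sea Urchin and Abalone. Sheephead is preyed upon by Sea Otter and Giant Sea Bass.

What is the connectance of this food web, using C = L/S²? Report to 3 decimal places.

C = 0.204

The web has S = 7 species and L = 10 feeding links.
C = L / S² = 10 / 49 = 0.2041 ≈ 0.204.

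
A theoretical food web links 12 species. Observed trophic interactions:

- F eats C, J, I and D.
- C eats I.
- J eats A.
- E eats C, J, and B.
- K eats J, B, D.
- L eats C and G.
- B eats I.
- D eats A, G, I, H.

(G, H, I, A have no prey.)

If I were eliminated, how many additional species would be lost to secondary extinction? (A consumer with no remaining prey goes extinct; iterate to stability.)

2

Remove I.
Round 1: C (all prey gone), B (all prey gone) → extinct.
No further losses. Total secondary extinctions: 2.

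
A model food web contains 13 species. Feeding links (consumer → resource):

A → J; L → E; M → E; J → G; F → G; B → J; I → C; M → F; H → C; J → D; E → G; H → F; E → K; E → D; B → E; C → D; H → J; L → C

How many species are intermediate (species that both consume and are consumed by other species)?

Intermediate species (has both prey and predators): E, J, F, C.
Count: 4.

4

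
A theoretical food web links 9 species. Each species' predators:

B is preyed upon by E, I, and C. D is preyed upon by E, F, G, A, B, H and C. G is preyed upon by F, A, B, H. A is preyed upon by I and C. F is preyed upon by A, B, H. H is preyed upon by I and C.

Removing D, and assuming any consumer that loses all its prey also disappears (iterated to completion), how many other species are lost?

Remove D.
Round 1: G (all prey gone) → extinct.
Round 2: F (all prey gone) → extinct.
Round 3: H (all prey gone), B (all prey gone), A (all prey gone) → extinct.
Round 4: I (all prey gone), C (all prey gone), E (all prey gone) → extinct.
No further losses. Total secondary extinctions: 8.

8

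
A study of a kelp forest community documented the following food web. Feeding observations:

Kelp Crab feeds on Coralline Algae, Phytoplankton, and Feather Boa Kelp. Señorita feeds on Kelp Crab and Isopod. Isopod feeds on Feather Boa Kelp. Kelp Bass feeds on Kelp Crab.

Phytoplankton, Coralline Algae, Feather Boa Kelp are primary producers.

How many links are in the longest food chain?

One longest chain: Phytoplankton → Kelp Crab → Kelp Bass.
It has 3 species and 2 links.

2 links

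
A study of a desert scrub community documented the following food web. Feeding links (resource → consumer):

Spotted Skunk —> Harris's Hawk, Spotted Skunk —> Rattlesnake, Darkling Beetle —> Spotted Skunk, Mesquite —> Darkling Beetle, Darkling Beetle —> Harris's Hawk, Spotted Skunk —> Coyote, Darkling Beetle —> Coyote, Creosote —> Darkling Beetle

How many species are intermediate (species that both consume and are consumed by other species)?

2

Intermediate species (has both prey and predators): Darkling Beetle, Spotted Skunk.
Count: 2.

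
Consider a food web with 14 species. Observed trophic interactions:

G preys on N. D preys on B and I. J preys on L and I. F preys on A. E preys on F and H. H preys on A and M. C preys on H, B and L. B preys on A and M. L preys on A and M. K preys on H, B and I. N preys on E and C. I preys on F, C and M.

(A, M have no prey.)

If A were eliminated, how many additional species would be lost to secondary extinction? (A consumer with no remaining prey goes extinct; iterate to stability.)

Remove A.
Round 1: F (all prey gone) → extinct.
No further losses. Total secondary extinctions: 1.

1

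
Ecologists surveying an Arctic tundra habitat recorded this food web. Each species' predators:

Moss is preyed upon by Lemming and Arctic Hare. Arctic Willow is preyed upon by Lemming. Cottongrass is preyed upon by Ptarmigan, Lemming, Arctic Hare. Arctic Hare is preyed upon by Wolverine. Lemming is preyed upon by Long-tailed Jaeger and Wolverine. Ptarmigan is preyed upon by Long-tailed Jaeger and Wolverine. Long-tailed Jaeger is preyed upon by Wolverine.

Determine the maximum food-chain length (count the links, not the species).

One longest chain: Cottongrass → Ptarmigan → Long-tailed Jaeger → Wolverine.
It has 4 species and 3 links.

3 links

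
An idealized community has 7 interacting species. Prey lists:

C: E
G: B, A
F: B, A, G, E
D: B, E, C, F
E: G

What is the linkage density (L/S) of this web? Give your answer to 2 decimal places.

L/S = 1.71

There are L = 12 links among S = 7 species.
L/S = 12/7 = 1.7143 ≈ 1.71.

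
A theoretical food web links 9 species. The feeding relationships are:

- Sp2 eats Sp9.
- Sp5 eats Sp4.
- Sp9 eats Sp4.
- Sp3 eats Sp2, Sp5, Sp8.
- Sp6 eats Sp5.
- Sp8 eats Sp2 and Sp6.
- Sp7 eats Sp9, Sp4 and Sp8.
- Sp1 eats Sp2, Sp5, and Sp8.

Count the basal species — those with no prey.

1

Basal species (no prey listed): Sp4.
Count: 1.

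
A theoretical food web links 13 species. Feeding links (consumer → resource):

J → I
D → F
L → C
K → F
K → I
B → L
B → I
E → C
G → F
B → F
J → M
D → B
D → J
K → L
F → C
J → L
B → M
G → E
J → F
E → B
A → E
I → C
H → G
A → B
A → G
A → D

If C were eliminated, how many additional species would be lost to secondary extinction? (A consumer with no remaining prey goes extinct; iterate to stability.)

4

Remove C.
Round 1: F (all prey gone), I (all prey gone), L (all prey gone) → extinct.
Round 2: K (all prey gone) → extinct.
No further losses. Total secondary extinctions: 4.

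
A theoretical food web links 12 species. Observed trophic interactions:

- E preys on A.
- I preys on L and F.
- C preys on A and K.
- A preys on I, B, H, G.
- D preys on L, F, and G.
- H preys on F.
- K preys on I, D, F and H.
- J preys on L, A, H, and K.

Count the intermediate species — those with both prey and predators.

5

Intermediate species (has both prey and predators): D, H, I, A, K.
Count: 5.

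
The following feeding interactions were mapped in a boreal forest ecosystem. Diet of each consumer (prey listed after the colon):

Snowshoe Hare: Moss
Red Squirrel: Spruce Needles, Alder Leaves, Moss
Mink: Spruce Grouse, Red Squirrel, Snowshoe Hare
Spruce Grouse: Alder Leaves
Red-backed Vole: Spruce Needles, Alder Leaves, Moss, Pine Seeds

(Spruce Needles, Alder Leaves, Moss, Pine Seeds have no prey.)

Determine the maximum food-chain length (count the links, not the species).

2 links

One longest chain: Alder Leaves → Spruce Grouse → Mink.
It has 3 species and 2 links.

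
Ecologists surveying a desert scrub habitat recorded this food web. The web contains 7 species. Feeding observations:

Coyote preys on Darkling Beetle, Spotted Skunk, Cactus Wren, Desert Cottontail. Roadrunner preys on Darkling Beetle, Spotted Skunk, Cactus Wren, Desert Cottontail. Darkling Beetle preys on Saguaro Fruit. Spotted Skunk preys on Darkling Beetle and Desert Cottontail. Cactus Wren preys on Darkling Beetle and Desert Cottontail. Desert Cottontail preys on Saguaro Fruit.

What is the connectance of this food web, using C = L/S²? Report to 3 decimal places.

The web has S = 7 species and L = 14 feeding links.
C = L / S² = 14 / 49 = 0.2857 ≈ 0.286.

C = 0.286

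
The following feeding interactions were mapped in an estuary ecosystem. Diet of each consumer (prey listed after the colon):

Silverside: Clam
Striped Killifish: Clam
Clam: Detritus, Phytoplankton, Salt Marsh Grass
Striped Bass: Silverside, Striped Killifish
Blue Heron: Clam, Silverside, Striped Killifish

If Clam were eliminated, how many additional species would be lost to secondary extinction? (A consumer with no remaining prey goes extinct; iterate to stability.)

4

Remove Clam.
Round 1: Silverside (all prey gone), Striped Killifish (all prey gone) → extinct.
Round 2: Striped Bass (all prey gone), Blue Heron (all prey gone) → extinct.
No further losses. Total secondary extinctions: 4.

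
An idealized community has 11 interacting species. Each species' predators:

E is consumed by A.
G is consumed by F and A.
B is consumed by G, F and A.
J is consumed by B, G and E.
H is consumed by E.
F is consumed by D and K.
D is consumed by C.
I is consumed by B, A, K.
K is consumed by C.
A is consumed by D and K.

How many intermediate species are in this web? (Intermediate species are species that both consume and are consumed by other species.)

Intermediate species (has both prey and predators): E, B, G, A, F, D, K.
Count: 7.

7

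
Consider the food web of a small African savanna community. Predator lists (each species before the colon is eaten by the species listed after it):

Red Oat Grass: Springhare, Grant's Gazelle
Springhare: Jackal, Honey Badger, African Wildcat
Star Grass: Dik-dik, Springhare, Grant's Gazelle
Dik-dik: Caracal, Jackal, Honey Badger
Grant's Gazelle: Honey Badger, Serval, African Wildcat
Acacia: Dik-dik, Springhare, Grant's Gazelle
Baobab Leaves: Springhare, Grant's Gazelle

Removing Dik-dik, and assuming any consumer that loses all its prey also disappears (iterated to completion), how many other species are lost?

Remove Dik-dik.
Round 1: Caracal (all prey gone) → extinct.
No further losses. Total secondary extinctions: 1.

1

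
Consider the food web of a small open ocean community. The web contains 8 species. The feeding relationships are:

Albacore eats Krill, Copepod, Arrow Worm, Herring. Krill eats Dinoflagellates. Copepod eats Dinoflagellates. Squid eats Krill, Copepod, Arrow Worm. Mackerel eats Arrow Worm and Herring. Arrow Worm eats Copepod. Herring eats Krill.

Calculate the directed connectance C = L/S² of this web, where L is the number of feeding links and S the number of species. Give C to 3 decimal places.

C = 0.203

The web has S = 8 species and L = 13 feeding links.
C = L / S² = 13 / 64 = 0.2031 ≈ 0.203.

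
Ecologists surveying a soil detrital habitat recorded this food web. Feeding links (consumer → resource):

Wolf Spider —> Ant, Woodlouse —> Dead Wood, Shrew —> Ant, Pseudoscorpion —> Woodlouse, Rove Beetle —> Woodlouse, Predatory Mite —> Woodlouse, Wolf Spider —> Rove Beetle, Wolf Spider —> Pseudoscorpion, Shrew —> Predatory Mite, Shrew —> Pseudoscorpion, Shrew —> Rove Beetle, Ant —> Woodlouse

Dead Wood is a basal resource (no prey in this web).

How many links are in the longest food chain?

One longest chain: Dead Wood → Woodlouse → Ant → Wolf Spider.
It has 4 species and 3 links.

3 links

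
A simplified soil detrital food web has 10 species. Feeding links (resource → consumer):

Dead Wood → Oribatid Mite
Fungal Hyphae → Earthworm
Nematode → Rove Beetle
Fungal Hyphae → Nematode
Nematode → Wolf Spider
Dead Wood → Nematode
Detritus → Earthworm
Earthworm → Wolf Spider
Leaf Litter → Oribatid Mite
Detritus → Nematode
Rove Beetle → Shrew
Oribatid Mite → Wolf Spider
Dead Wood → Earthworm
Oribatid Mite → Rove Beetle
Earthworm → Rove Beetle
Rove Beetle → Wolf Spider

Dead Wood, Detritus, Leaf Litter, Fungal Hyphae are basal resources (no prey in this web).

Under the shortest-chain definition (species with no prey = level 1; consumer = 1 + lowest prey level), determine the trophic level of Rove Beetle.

Trophic level 3

Dead Wood has no prey (basal) → level 1.
Earthworm eats Dead Wood → level 2.
Rove Beetle eats Earthworm → level 3.
No prey of Rove Beetle is below level 2, so 3 is the minimum.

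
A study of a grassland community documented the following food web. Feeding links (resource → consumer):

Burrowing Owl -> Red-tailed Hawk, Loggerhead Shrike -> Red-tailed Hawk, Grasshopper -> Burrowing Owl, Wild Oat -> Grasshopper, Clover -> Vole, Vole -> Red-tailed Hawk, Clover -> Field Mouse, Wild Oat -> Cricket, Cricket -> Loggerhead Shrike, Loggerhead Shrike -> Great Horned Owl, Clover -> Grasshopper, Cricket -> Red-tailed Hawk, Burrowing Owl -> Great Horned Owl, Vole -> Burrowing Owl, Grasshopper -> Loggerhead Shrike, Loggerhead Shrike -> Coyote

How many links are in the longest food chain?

One longest chain: Clover → Grasshopper → Burrowing Owl → Great Horned Owl.
It has 4 species and 3 links.

3 links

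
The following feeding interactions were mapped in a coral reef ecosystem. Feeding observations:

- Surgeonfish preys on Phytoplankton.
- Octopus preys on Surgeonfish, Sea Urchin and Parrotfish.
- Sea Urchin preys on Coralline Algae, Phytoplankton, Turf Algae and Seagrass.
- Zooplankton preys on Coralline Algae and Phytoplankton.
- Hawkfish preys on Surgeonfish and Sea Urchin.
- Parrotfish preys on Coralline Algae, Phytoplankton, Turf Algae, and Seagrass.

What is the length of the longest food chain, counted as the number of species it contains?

One longest chain: Phytoplankton → Surgeonfish → Hawkfish.
It has 3 species and 2 links.

3 species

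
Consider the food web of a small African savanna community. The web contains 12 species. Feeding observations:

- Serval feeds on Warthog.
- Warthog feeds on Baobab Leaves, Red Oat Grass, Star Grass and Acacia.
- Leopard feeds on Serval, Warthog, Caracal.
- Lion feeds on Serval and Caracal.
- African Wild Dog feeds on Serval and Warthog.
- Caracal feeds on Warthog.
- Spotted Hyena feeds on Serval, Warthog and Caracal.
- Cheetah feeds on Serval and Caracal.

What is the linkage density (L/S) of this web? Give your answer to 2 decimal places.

L/S = 1.50

There are L = 18 links among S = 12 species.
L/S = 18/12 = 1.5000 ≈ 1.50.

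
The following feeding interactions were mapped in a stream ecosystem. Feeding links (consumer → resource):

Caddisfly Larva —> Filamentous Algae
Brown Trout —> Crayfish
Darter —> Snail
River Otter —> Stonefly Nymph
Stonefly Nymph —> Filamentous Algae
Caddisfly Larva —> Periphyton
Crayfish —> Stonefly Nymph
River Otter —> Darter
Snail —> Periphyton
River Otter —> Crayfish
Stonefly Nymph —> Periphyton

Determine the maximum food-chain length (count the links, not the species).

3 links

One longest chain: Filamentous Algae → Stonefly Nymph → Crayfish → Brown Trout.
It has 4 species and 3 links.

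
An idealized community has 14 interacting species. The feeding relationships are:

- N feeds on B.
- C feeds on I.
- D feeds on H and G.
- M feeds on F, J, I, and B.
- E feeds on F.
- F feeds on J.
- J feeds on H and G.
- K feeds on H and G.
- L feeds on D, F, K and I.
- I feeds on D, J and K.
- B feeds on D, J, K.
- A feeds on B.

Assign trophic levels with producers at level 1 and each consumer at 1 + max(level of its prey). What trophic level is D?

H is a producer → level 1.
D eats H (level 1); other prey at levels: G 1 → level 2.

Trophic level 2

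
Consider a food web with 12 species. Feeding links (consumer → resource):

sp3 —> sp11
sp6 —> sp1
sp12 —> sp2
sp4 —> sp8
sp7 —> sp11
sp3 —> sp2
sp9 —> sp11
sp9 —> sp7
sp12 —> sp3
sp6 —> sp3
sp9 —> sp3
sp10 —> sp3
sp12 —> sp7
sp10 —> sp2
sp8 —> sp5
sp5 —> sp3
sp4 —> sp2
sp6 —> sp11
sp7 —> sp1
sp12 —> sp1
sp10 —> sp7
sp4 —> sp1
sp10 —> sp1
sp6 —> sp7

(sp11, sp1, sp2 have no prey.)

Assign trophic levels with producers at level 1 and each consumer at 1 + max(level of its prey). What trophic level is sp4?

sp11 is a producer → level 1.
sp3 eats sp11 (level 1); other prey at levels: sp2 1 → level 2.
sp5 eats sp3 → level 3.
sp8 eats sp5 → level 4.
sp4 eats sp8 (level 4); other prey at levels: sp1 1, sp2 1 → level 5.

Trophic level 5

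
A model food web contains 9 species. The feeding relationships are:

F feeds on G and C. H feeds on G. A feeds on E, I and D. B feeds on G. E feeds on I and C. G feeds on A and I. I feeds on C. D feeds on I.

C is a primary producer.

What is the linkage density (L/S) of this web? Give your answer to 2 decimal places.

L/S = 1.44

There are L = 13 links among S = 9 species.
L/S = 13/9 = 1.4444 ≈ 1.44.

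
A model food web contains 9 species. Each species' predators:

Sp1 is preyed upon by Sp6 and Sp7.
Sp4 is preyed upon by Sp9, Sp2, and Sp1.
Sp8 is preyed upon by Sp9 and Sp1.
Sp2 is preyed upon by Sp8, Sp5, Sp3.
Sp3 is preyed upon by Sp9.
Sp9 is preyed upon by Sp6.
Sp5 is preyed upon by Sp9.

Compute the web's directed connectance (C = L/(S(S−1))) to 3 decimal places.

C = 0.181

The web has S = 9 species and L = 13 feeding links.
C = L / (S(S−1)) = 13 / 72 = 0.1806 ≈ 0.181.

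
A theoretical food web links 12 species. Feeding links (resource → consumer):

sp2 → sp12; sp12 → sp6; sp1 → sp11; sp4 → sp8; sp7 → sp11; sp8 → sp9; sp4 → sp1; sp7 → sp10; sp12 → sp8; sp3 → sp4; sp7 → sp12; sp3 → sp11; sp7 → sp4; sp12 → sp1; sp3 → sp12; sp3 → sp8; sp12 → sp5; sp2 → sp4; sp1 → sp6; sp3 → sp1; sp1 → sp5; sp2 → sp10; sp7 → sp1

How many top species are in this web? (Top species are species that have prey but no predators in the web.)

Top species (has prey, but nothing eats it): sp10, sp11, sp5, sp9, sp6.
Count: 5.

5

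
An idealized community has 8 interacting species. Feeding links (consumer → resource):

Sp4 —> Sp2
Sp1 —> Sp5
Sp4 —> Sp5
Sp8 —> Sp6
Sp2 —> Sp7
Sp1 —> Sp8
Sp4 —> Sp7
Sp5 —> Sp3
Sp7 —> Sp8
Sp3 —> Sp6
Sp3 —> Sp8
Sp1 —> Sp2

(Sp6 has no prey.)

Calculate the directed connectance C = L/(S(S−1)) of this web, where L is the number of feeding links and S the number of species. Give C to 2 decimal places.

C = 0.21

The web has S = 8 species and L = 12 feeding links.
C = L / (S(S−1)) = 12 / 56 = 0.2143 ≈ 0.21.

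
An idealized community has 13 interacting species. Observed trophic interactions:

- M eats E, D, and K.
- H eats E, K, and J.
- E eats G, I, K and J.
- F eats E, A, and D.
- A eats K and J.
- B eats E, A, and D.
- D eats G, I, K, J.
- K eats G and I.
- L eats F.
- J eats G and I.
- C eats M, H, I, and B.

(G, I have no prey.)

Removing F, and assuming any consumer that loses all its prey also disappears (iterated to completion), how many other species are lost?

1

Remove F.
Round 1: L (all prey gone) → extinct.
No further losses. Total secondary extinctions: 1.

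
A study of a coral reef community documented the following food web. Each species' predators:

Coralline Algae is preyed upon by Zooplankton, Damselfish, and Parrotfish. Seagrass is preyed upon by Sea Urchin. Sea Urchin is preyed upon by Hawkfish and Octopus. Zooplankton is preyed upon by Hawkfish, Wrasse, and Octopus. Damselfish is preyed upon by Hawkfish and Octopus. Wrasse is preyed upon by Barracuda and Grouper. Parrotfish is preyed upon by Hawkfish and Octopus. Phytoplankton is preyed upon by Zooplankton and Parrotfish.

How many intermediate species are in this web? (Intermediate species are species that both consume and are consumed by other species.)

5

Intermediate species (has both prey and predators): Zooplankton, Damselfish, Parrotfish, Sea Urchin, Wrasse.
Count: 5.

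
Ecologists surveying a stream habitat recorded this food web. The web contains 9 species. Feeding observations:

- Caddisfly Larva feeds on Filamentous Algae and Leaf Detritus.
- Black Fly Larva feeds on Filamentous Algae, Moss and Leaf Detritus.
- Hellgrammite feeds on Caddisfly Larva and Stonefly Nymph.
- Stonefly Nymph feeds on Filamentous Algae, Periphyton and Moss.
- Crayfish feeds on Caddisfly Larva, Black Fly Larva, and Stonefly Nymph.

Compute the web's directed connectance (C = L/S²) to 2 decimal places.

The web has S = 9 species and L = 13 feeding links.
C = L / S² = 13 / 81 = 0.1605 ≈ 0.16.

C = 0.16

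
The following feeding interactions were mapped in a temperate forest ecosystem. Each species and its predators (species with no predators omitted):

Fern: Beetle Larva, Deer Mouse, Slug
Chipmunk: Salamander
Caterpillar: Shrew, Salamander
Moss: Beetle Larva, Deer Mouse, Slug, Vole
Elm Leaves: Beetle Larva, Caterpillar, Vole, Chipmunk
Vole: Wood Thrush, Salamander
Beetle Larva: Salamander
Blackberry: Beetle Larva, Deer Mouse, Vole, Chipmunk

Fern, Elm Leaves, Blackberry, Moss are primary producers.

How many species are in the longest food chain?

One longest chain: Elm Leaves → Caterpillar → Shrew.
It has 3 species and 2 links.

3 species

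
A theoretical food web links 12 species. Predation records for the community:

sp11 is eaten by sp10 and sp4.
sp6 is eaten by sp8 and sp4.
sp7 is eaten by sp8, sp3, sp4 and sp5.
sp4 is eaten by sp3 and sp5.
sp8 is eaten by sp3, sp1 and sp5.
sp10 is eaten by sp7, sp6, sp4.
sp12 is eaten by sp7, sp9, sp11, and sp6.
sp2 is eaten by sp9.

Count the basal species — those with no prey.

2

Basal species (no prey listed): sp2, sp12.
Count: 2.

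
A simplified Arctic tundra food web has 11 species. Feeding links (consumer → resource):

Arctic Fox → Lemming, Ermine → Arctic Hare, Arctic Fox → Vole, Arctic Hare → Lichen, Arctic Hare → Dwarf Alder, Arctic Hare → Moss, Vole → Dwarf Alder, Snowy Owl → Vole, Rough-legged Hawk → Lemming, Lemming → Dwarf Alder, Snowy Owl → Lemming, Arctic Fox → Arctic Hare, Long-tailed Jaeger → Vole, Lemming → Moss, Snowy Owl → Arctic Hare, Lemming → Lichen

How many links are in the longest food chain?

One longest chain: Dwarf Alder → Vole → Snowy Owl.
It has 3 species and 2 links.

2 links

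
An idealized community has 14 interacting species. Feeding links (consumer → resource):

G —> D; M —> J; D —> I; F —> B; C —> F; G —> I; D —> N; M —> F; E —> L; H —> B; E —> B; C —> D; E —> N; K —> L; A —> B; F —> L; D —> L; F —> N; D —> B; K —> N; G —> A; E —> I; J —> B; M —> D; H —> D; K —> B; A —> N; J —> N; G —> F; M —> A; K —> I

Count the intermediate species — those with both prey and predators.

4

Intermediate species (has both prey and predators): D, J, A, F.
Count: 4.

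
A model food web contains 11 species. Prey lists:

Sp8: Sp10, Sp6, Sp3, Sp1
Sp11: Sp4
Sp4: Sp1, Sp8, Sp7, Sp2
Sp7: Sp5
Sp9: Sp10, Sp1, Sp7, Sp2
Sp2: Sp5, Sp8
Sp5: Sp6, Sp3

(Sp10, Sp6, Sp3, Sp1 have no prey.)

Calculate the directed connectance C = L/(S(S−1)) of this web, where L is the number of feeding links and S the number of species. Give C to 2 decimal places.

C = 0.16

The web has S = 11 species and L = 18 feeding links.
C = L / (S(S−1)) = 18 / 110 = 0.1636 ≈ 0.16.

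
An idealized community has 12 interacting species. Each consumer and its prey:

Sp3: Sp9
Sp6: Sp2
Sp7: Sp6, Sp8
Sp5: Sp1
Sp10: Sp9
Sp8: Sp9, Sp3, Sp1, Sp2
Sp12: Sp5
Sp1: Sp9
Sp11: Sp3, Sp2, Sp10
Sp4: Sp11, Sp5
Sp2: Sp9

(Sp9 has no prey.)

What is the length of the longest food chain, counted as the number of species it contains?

4 species

One longest chain: Sp9 → Sp1 → Sp5 → Sp12.
It has 4 species and 3 links.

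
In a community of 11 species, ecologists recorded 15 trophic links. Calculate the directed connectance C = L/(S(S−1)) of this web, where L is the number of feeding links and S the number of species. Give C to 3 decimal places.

The web has S = 11 species and L = 15 feeding links.
C = L / (S(S−1)) = 15 / 110 = 0.1364 ≈ 0.136.

C = 0.136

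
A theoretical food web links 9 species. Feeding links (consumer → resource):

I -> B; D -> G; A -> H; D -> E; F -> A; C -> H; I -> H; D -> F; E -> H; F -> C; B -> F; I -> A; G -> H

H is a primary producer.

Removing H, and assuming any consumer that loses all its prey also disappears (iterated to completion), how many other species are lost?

Remove H.
Round 1: A (all prey gone), C (all prey gone), G (all prey gone), E (all prey gone) → extinct.
Round 2: F (all prey gone) → extinct.
Round 3: D (all prey gone), B (all prey gone) → extinct.
Round 4: I (all prey gone) → extinct.
No further losses. Total secondary extinctions: 8.

8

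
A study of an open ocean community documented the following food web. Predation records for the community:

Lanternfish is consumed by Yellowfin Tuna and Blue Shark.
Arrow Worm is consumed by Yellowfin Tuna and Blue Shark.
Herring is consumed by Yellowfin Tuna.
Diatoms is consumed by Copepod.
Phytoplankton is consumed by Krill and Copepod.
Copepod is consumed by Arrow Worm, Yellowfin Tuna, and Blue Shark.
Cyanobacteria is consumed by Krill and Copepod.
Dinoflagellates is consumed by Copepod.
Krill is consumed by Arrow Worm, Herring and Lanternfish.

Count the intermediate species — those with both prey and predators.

5

Intermediate species (has both prey and predators): Krill, Copepod, Arrow Worm, Lanternfish, Herring.
Count: 5.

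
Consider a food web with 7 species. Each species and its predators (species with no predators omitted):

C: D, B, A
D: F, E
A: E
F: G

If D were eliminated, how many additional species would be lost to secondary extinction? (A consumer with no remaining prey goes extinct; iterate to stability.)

2

Remove D.
Round 1: F (all prey gone) → extinct.
Round 2: G (all prey gone) → extinct.
No further losses. Total secondary extinctions: 2.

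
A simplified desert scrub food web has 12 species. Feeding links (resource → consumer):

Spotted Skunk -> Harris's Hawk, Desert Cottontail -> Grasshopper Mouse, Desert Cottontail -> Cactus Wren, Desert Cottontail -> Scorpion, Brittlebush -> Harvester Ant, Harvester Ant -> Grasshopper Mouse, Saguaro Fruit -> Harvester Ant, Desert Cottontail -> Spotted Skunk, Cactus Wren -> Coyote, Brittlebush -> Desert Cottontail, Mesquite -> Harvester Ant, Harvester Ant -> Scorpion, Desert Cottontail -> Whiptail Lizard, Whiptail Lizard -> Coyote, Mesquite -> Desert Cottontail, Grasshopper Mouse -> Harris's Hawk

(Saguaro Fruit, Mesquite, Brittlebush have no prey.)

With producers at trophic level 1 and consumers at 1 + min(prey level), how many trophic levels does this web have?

4

Producers (level 1): Saguaro Fruit, Mesquite, Brittlebush.
Following each consumer down to its lowest-level prey: Mesquite → Desert Cottontail → Cactus Wren → Coyote (levels 1 through 4).
All prey of Coyote (Cactus Wren 3, Whiptail Lizard 3) are at level 3 or above, so Coyote is at level 1 + 3 = 4.
Every consumer has at least one prey at level 3 or below, so none exceeds level 4.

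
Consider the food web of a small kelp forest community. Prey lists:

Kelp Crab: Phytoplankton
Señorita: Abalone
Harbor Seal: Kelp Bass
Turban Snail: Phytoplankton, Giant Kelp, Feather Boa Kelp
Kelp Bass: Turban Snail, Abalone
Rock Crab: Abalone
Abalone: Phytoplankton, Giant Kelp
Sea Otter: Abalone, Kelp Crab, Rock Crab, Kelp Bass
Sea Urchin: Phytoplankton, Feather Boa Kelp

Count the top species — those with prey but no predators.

4

Top species (has prey, but nothing eats it): Sea Urchin, Señorita, Sea Otter, Harbor Seal.
Count: 4.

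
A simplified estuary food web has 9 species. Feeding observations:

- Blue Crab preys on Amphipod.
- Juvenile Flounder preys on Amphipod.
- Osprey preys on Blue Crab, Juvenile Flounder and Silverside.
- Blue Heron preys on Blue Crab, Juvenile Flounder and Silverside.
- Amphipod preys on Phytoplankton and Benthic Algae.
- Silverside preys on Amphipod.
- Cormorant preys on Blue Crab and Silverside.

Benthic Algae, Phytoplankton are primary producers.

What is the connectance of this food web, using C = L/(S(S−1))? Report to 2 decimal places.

C = 0.18

The web has S = 9 species and L = 13 feeding links.
C = L / (S(S−1)) = 13 / 72 = 0.1806 ≈ 0.18.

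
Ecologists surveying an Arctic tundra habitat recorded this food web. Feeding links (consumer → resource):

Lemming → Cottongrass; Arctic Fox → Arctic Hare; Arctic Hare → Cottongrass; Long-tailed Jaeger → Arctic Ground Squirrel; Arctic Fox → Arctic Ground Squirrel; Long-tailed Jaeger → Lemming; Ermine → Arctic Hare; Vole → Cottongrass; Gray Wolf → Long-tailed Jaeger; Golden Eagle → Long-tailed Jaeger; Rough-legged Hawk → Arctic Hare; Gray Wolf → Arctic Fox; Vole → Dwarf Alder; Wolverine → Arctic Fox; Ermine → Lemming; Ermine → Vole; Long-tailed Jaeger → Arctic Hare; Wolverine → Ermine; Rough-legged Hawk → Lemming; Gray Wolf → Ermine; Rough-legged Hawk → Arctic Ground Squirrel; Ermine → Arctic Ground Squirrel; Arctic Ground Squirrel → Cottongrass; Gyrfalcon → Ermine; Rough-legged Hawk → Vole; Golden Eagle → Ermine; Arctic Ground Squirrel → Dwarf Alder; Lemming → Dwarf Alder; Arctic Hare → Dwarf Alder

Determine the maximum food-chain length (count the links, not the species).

One longest chain: Cottongrass → Arctic Ground Squirrel → Long-tailed Jaeger → Golden Eagle.
It has 4 species and 3 links.

3 links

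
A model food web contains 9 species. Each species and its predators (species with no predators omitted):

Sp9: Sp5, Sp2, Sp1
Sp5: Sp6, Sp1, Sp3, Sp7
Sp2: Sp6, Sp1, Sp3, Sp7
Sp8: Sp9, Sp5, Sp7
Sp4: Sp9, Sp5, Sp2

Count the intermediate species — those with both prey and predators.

3

Intermediate species (has both prey and predators): Sp9, Sp5, Sp2.
Count: 3.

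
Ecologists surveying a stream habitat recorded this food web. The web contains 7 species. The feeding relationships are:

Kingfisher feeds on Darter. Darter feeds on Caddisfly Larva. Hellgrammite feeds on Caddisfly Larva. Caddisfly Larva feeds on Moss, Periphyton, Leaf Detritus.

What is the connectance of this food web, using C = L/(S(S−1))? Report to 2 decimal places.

C = 0.14

The web has S = 7 species and L = 6 feeding links.
C = L / (S(S−1)) = 6 / 42 = 0.1429 ≈ 0.14.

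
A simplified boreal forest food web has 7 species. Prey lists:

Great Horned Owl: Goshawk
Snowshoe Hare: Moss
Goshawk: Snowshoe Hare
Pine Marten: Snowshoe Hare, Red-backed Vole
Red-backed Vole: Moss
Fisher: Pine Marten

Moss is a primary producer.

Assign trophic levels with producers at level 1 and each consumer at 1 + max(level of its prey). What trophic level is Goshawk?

Trophic level 3

Moss is a producer → level 1.
Snowshoe Hare eats Moss → level 2.
Goshawk eats Snowshoe Hare → level 3.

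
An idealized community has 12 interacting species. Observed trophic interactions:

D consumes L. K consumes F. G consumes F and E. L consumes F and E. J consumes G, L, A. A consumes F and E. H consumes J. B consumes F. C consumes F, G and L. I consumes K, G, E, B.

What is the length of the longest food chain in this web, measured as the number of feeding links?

One longest chain: F → A → J → H.
It has 4 species and 3 links.

3 links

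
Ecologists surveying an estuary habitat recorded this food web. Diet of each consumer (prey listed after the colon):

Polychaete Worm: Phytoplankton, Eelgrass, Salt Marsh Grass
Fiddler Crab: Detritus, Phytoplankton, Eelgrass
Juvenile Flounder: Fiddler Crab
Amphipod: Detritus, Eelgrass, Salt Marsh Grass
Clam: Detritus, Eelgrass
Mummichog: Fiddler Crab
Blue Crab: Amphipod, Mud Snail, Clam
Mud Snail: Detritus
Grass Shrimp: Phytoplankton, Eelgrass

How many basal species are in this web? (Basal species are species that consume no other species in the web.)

4

Basal species (no prey listed): Detritus, Phytoplankton, Eelgrass, Salt Marsh Grass.
Count: 4.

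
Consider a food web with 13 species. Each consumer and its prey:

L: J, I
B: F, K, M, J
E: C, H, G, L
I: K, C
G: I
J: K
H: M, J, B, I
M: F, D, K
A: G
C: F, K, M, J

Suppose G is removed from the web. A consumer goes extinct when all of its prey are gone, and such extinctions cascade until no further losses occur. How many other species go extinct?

1

Remove G.
Round 1: A (all prey gone) → extinct.
No further losses. Total secondary extinctions: 1.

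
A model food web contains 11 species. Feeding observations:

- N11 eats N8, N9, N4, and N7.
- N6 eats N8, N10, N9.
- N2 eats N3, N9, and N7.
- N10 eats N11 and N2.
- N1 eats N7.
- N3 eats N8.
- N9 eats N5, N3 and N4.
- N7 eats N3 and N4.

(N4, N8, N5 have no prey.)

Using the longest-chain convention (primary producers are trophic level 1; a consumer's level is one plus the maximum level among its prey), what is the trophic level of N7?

Trophic level 3

N8 is a producer → level 1.
N3 eats N8 → level 2.
N7 eats N3 (level 2); other prey at levels: N4 1 → level 3.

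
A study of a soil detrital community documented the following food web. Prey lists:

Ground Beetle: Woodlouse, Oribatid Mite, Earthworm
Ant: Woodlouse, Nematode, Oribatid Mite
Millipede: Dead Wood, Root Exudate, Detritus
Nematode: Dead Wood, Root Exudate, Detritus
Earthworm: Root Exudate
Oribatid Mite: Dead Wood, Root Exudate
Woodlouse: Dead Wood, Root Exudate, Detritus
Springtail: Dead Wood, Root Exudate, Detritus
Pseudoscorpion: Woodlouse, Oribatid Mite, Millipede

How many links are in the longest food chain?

2 links

One longest chain: Dead Wood → Woodlouse → Ant.
It has 3 species and 2 links.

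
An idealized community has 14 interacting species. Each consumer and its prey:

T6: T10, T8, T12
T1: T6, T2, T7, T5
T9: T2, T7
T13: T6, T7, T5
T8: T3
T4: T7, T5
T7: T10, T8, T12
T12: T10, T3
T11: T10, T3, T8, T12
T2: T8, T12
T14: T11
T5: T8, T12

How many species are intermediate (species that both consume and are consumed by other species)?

Intermediate species (has both prey and predators): T8, T12, T6, T11, T2, T7, T5.
Count: 7.

7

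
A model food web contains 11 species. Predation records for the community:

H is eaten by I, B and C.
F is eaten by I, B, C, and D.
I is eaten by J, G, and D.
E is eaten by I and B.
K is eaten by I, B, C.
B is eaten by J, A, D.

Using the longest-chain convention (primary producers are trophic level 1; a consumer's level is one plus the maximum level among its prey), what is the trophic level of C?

F is a producer → level 1.
C eats F (level 1); other prey at levels: K 1, H 1 → level 2.

Trophic level 2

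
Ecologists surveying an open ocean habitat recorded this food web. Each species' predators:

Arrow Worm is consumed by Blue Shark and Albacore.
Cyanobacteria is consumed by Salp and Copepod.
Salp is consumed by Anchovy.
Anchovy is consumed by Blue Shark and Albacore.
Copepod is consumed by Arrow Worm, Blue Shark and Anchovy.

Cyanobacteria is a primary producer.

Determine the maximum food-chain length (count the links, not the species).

One longest chain: Cyanobacteria → Copepod → Arrow Worm → Blue Shark.
It has 4 species and 3 links.

3 links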